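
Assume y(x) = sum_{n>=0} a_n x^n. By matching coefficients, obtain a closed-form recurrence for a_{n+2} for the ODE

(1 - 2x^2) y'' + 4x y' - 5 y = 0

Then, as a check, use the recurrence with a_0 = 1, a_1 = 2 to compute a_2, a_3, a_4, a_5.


Substitute y = sum_n a_n x^n.
(1 - 2 x^2) y'' contributes (n+2)(n+1) a_{n+2} - 2 n(n-1) a_n at x^n.
4 x y'(x) contributes 4 n a_n at x^n.
-5 y(x) contributes -5 a_n at x^n.
Matching x^n: (n+2)(n+1) a_{n+2} + (-2 n(n-1) + 4 n - 5) a_n = 0.
Thus a_{n+2} = (2 n(n-1) - 4 n + 5) / ((n+1)(n+2)) * a_n.

Check with a_0 = 1, a_1 = 2 (apply the recurrence for n = 0, 1, 2, 3): a_0 = 1, a_1 = 2, a_2 = 5/2, a_3 = 1/3, a_4 = 5/24, a_5 = 1/12.

a_(n+2) = (2 n(n-1) - 4 n + 5) / ((n+1)(n+2)) * a_n; check: a_0 = 1, a_1 = 2, a_2 = 5/2, a_3 = 1/3, a_4 = 5/24, a_5 = 1/12


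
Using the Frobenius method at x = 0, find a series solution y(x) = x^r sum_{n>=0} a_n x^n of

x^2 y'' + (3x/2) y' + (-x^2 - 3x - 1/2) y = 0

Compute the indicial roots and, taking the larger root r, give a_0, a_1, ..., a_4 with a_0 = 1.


Write in Frobenius form y'' + (p(x)/x) y' + (q(x)/x^2) y = 0:
  p(x) = 3/2,  q(x) = -x^2 - 3x - 1/2.
Indicial equation: r(r-1) + (3/2) r + (-1/2) = 0 -> roots r_1 = 1/2, r_2 = -1.
Take r = r_1 = 1/2. Let y(x) = x^r sum_{n>=0} a_n x^n with a_0 = 1.
Substitute y = x^r sum a_n x^n and match x^{r+n}. The recurrence is
  D(n) a_n - 3 a_{n-1} - 1 a_{n-2} = 0,  where D(n) = (r+n)(r+n-1) + (3/2)(r+n) + (-1/2).
  a_n = [3 a_{n-1} + 1 a_{n-2}] / D(n).
Since the indicial polynomial factors as (r - r_1)(r - r_2), D(n) = (r_1 + n - r_1)(r_1 + n - r_2) = n(n + 3/2).
Evaluating step by step (a_0 = 1):
  n = 1: D(1) = 1(1 + 3/2) = 5/2; numerator = 3(1) = 3; a_1 = (3)/(5/2) = 6/5
  n = 2: D(2) = 2(2 + 3/2) = 7; numerator = 3(6/5) + 1(1) = 23/5; a_2 = (23/5)/(7) = 23/35
  n = 3: D(3) = 3(3 + 3/2) = 27/2; numerator = 3(23/35) + 1(6/5) = 111/35; a_3 = (111/35)/(27/2) = 74/315
  n = 4: D(4) = 4(4 + 3/2) = 22; numerator = 3(74/315) + 1(23/35) = 143/105; a_4 = (143/105)/(22) = 13/210

r = 1/2; a_0 = 1; a_1 = 6/5; a_2 = 23/35; a_3 = 74/315; a_4 = 13/210


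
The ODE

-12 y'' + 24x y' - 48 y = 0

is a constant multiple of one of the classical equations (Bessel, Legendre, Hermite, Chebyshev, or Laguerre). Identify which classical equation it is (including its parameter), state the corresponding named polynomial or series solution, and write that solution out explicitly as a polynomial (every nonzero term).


All three coefficients share the factor -12; dividing through by -12 gives  y'' - 2x y' + 4 y = 0.
This matches the Hermite equation y'' - 2x y' + 2n y = 0 with 2n = 4, so n = 2; the polynomial solution is H_2(x).
With y = sum_k a_k x^k, matching x^k gives (k+2)(k+1) a_{k+2} = 2(k - n) a_k = 2(k - 2) a_k. The right side vanishes at k = 2, so the series with the parity of 2 terminates at degree 2.
Standard normalization: leading coefficient of H_n is 2^n, so a_2 = 2^2 = 4. Work downward with a_k = (k+1)(k+2) a_{k+2} / (2(k - n)):
  a_0 = (1)(2)(4) / (2(0 - 2)) = 8/(-4) = -2
Hence H_2(x) = 4 x^2 - 2.

H_2(x); series = 4 x^2 - 2


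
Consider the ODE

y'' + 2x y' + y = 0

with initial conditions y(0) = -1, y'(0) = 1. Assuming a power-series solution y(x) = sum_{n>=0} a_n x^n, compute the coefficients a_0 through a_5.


Ansatz: y(x) = sum_{n>=0} a_n x^n, so y'(x) = sum_{n>=1} n a_n x^(n-1) and y''(x) = sum_{n>=2} n(n-1) a_n x^(n-2).
Substitute into P(x) y'' + Q(x) y' + R(x) y = 0 with P(x) = 1, Q(x) = 2x, R(x) = 1, and match powers of x.
Initial conditions: a_0 = -1, a_1 = 1.
Setting the coefficient of each power of x to zero and solving order by order (substituting the coefficients already found):
  x^0: 2 a_2 + a_0 = 0  ->  2 a_2 = -a_0 = 1  ->  a_2 = 1/2
  x^1: 6 a_3 + 3 a_1 = 0  ->  6 a_3 = -3 a_1 = -3  ->  a_3 = -1/2
  x^2: 12 a_4 + 5 a_2 = 0  ->  12 a_4 = -5 a_2 = -5/2  ->  a_4 = -5/24
  x^3: 20 a_5 + 7 a_3 = 0  ->  20 a_5 = -7 a_3 = 7/2  ->  a_5 = 7/40
Truncated series: y(x) = -1 + x + (1/2) x^2 - (1/2) x^3 - (5/24) x^4 + (7/40) x^5 + O(x^6).

a_0 = -1; a_1 = 1; a_2 = 1/2; a_3 = -1/2; a_4 = -5/24; a_5 = 7/40


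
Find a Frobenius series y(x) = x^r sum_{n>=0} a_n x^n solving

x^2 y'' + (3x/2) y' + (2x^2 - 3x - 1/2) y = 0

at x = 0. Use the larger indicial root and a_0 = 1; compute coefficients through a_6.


Write in Frobenius form y'' + (p(x)/x) y' + (q(x)/x^2) y = 0:
  p(x) = 3/2,  q(x) = 2x^2 - 3x - 1/2.
Indicial equation: r(r-1) + (3/2) r + (-1/2) = 0 -> roots r_1 = 1/2, r_2 = -1.
Take r = r_1 = 1/2. Let y(x) = x^r sum_{n>=0} a_n x^n with a_0 = 1.
Substitute y = x^r sum a_n x^n and match x^{r+n}. The recurrence is
  D(n) a_n - 3 a_{n-1} + 2 a_{n-2} = 0,  where D(n) = (r+n)(r+n-1) + (3/2)(r+n) + (-1/2).
  a_n = [3 a_{n-1} - 2 a_{n-2}] / D(n).
Since the indicial polynomial factors as (r - r_1)(r - r_2), D(n) = (r_1 + n - r_1)(r_1 + n - r_2) = n(n + 3/2).
Evaluating step by step (a_0 = 1):
  n = 1: D(1) = 1(1 + 3/2) = 5/2; numerator = 3(1) = 3; a_1 = (3)/(5/2) = 6/5
  n = 2: D(2) = 2(2 + 3/2) = 7; numerator = 3(6/5) - 2(1) = 8/5; a_2 = (8/5)/(7) = 8/35
  n = 3: D(3) = 3(3 + 3/2) = 27/2; numerator = 3(8/35) - 2(6/5) = -12/7; a_3 = (-12/7)/(27/2) = -8/63
  n = 4: D(4) = 4(4 + 3/2) = 22; numerator = 3(-8/63) - 2(8/35) = -88/105; a_4 = (-88/105)/(22) = -4/105
  n = 5: D(5) = 5(5 + 3/2) = 65/2; numerator = 3(-4/105) - 2(-8/63) = 44/315; a_5 = (44/315)/(65/2) = 88/20475
  n = 6: D(6) = 6(6 + 3/2) = 45; numerator = 3(88/20475) - 2(-4/105) = 608/6825; a_6 = (608/6825)/(45) = 608/307125

r = 1/2; a_0 = 1; a_1 = 6/5; a_2 = 8/35; a_3 = -8/63; a_4 = -4/105; a_5 = 88/20475; a_6 = 608/307125


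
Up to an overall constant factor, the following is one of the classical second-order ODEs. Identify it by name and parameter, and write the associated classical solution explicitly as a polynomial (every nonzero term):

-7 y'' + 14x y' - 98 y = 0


All three coefficients share the factor -7; dividing through by -7 gives  y'' - 2x y' + 14 y = 0.
This matches the Hermite equation y'' - 2x y' + 2n y = 0 with 2n = 14, so n = 7; the polynomial solution is H_7(x).
With y = sum_k a_k x^k, matching x^k gives (k+2)(k+1) a_{k+2} = 2(k - n) a_k = 2(k - 7) a_k. The right side vanishes at k = 7, so the series with the parity of 7 terminates at degree 7.
Standard normalization: leading coefficient of H_n is 2^n, so a_7 = 2^7 = 128. Work downward with a_k = (k+1)(k+2) a_{k+2} / (2(k - n)):
  a_5 = (6)(7)(128) / (2(5 - 7)) = 5376/(-4) = -1344
  a_3 = (4)(5)(-1344) / (2(3 - 7)) = -26880/(-8) = 3360
  a_1 = (2)(3)(3360) / (2(1 - 7)) = 20160/(-12) = -1680
Hence H_7(x) = 128 x^7 - 1344 x^5 + 3360 x^3 - 1680 x.

H_7(x); series = 128 x^7 - 1344 x^5 + 3360 x^3 - 1680 x


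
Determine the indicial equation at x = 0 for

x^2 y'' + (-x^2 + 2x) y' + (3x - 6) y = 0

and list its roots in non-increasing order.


Divide by x^2 to reach normal form y'' + P_1(x) y' + P_2(x) y = 0 with P_1(x) = -1 + 2/x and P_2(x) = 3/x - 6/x^2.
x = 0 is a singular point because the y'-coefficient -1 + 2/x has a pole at x = 0 and the y-coefficient 3/x - 6/x^2 has a pole at x = 0.
It is a regular singular point because x P_1(x) = p(x) = 2 - x and x^2 P_2(x) = q(x) = 3x - 6 are polynomials, hence analytic at x = 0.
p(0) = 2,  q(0) = -6.
Indicial equation: r(r-1) + p(0) r + q(0) = 0, i.e. r^2 + (p(0) - 1) r + q(0) = 0, i.e. r^2 + 1 r - 6 = 0.
Discriminant: (1)^2 - 4(-6) = 25, so r = (-1 ± 5)/2.
Solving: r_1 = 2, r_2 = -3.

indicial: r^2 + 1 r - 6 = 0; roots r_1 = 2, r_2 = -3


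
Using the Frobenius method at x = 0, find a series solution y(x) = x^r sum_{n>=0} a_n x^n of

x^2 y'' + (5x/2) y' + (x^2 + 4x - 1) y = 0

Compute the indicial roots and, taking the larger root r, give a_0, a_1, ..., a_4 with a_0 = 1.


Write in Frobenius form y'' + (p(x)/x) y' + (q(x)/x^2) y = 0:
  p(x) = 5/2,  q(x) = x^2 + 4x - 1.
Indicial equation: r(r-1) + (5/2) r + (-1) = 0 -> roots r_1 = 1/2, r_2 = -2.
Take r = r_1 = 1/2. Let y(x) = x^r sum_{n>=0} a_n x^n with a_0 = 1.
Substitute y = x^r sum a_n x^n and match x^{r+n}. The recurrence is
  D(n) a_n + 4 a_{n-1} + 1 a_{n-2} = 0,  where D(n) = (r+n)(r+n-1) + (5/2)(r+n) + (-1).
  a_n = [-4 a_{n-1} - 1 a_{n-2}] / D(n).
Since the indicial polynomial factors as (r - r_1)(r - r_2), D(n) = (r_1 + n - r_1)(r_1 + n - r_2) = n(n + 5/2).
Evaluating step by step (a_0 = 1):
  n = 1: D(1) = 1(1 + 5/2) = 7/2; numerator = -4(1) = -4; a_1 = (-4)/(7/2) = -8/7
  n = 2: D(2) = 2(2 + 5/2) = 9; numerator = -4(-8/7) - 1(1) = 25/7; a_2 = (25/7)/(9) = 25/63
  n = 3: D(3) = 3(3 + 5/2) = 33/2; numerator = -4(25/63) - 1(-8/7) = -4/9; a_3 = (-4/9)/(33/2) = -8/297
  n = 4: D(4) = 4(4 + 5/2) = 26; numerator = -4(-8/297) - 1(25/63) = -601/2079; a_4 = (-601/2079)/(26) = -601/54054

r = 1/2; a_0 = 1; a_1 = -8/7; a_2 = 25/63; a_3 = -8/297; a_4 = -601/54054


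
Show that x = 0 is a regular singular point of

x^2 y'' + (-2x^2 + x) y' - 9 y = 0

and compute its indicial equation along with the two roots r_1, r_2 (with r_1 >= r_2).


Divide by x^2 to reach normal form y'' + P_1(x) y' + P_2(x) y = 0 with P_1(x) = -2 + 1/x and P_2(x) = -9/x^2.
x = 0 is a singular point because the y'-coefficient -2 + 1/x has a pole at x = 0 and the y-coefficient -9/x^2 has a pole at x = 0.
It is a regular singular point because x P_1(x) = p(x) = 1 - 2x and x^2 P_2(x) = q(x) = -9 are polynomials, hence analytic at x = 0.
p(0) = 1,  q(0) = -9.
Indicial equation: r(r-1) + p(0) r + q(0) = 0, i.e. r^2 + (p(0) - 1) r + q(0) = 0, i.e. r^2 - 9 = 0.
Discriminant: (0)^2 - 4(-9) = 36, so r = (0 ± 6)/2.
Solving: r_1 = 3, r_2 = -3.

indicial: r^2 - 9 = 0; roots r_1 = 3, r_2 = -3


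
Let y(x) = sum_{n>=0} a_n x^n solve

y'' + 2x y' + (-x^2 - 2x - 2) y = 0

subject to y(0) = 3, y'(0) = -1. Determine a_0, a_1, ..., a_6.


Ansatz: y(x) = sum_{n>=0} a_n x^n, so y'(x) = sum_{n>=1} n a_n x^(n-1) and y''(x) = sum_{n>=2} n(n-1) a_n x^(n-2).
Substitute into P(x) y'' + Q(x) y' + R(x) y = 0 with P(x) = 1, Q(x) = 2x, R(x) = -x^2 - 2x - 2, and match powers of x.
Initial conditions: a_0 = 3, a_1 = -1.
Setting the coefficient of each power of x to zero and solving order by order (substituting the coefficients already found):
  x^0: 2 a_2 - 2 a_0 = 0  ->  2 a_2 = 2 a_0 = 6  ->  a_2 = 3
  x^1: 6 a_3 - 2 a_0 = 0  ->  6 a_3 = 2 a_0 = 6  ->  a_3 = 1
  x^2: 12 a_4 + 2 a_2 - 2 a_1 - a_0 = 0  ->  12 a_4 = -2 a_2 + 2 a_1 + a_0 = -5  ->  a_4 = -5/12
  x^3: 20 a_5 + 4 a_3 - 2 a_2 - a_1 = 0  ->  20 a_5 = -4 a_3 + 2 a_2 + a_1 = 1  ->  a_5 = 1/20
  x^4: 30 a_6 + 6 a_4 - 2 a_3 - a_2 = 0  ->  30 a_6 = -6 a_4 + 2 a_3 + a_2 = 15/2  ->  a_6 = 1/4
Truncated series: y(x) = 3 - x + 3 x^2 + x^3 - (5/12) x^4 + (1/20) x^5 + (1/4) x^6 + O(x^7).

a_0 = 3; a_1 = -1; a_2 = 3; a_3 = 1; a_4 = -5/12; a_5 = 1/20; a_6 = 1/4


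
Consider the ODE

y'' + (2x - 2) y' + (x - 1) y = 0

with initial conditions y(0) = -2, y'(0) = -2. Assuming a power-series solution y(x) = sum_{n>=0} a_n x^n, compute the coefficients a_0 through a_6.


Ansatz: y(x) = sum_{n>=0} a_n x^n, so y'(x) = sum_{n>=1} n a_n x^(n-1) and y''(x) = sum_{n>=2} n(n-1) a_n x^(n-2).
Substitute into P(x) y'' + Q(x) y' + R(x) y = 0 with P(x) = 1, Q(x) = 2x - 2, R(x) = x - 1, and match powers of x.
Initial conditions: a_0 = -2, a_1 = -2.
Setting the coefficient of each power of x to zero and solving order by order (substituting the coefficients already found):
  x^0: 2 a_2 - 2 a_1 - a_0 = 0  ->  2 a_2 = 2 a_1 + a_0 = -6  ->  a_2 = -3
  x^1: 6 a_3 - 4 a_2 + a_1 + a_0 = 0  ->  6 a_3 = 4 a_2 - a_1 - a_0 = -8  ->  a_3 = -4/3
  x^2: 12 a_4 - 6 a_3 + 3 a_2 + a_1 = 0  ->  12 a_4 = 6 a_3 - 3 a_2 - a_1 = 3  ->  a_4 = 1/4
  x^3: 20 a_5 - 8 a_4 + 5 a_3 + a_2 = 0  ->  20 a_5 = 8 a_4 - 5 a_3 - a_2 = 35/3  ->  a_5 = 7/12
  x^4: 30 a_6 - 10 a_5 + 7 a_4 + a_3 = 0  ->  30 a_6 = 10 a_5 - 7 a_4 - a_3 = 65/12  ->  a_6 = 13/72
Truncated series: y(x) = -2 - 2 x - 3 x^2 - (4/3) x^3 + (1/4) x^4 + (7/12) x^5 + (13/72) x^6 + O(x^7).

a_0 = -2; a_1 = -2; a_2 = -3; a_3 = -4/3; a_4 = 1/4; a_5 = 7/12; a_6 = 13/72


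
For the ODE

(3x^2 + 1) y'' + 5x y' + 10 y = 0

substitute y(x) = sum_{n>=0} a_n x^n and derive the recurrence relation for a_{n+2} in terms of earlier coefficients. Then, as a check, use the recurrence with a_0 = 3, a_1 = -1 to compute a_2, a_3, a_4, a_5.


Substitute y = sum_n a_n x^n.
(1 + 3 x^2) y'' contributes (n+2)(n+1) a_{n+2} + 3 n(n-1) a_n at x^n.
5 x y'(x) contributes 5 n a_n at x^n.
10 y(x) contributes 10 a_n at x^n.
Matching x^n: (n+2)(n+1) a_{n+2} + (3 n(n-1) + 5 n + 10) a_n = 0.
Thus a_{n+2} = (-3 n(n-1) - 5 n - 10) / ((n+1)(n+2)) * a_n.

Check with a_0 = 3, a_1 = -1 (apply the recurrence for n = 0, 1, 2, 3): a_0 = 3, a_1 = -1, a_2 = -15, a_3 = 5/2, a_4 = 65/2, a_5 = -43/8.

a_(n+2) = (-3 n(n-1) - 5 n - 10) / ((n+1)(n+2)) * a_n; check: a_0 = 3, a_1 = -1, a_2 = -15, a_3 = 5/2, a_4 = 65/2, a_5 = -43/8


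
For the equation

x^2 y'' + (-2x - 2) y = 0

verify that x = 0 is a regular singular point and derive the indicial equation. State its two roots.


Divide by x^2 to reach normal form y'' + P_1(x) y' + P_2(x) y = 0 with P_1(x) = 0 and P_2(x) = -2/x - 2/x^2.
x = 0 is a singular point because the y-coefficient -2/x - 2/x^2 has a pole at x = 0.
It is a regular singular point because x P_1(x) = p(x) = 0 and x^2 P_2(x) = q(x) = -2x - 2 are polynomials, hence analytic at x = 0.
p(0) = 0,  q(0) = -2.
Indicial equation: r(r-1) + p(0) r + q(0) = 0, i.e. r^2 + (p(0) - 1) r + q(0) = 0, i.e. r^2 - 1 r - 2 = 0.
Discriminant: (-1)^2 - 4(-2) = 9, so r = (1 ± 3)/2.
Solving: r_1 = 2, r_2 = -1.

indicial: r^2 - 1 r - 2 = 0; roots r_1 = 2, r_2 = -1


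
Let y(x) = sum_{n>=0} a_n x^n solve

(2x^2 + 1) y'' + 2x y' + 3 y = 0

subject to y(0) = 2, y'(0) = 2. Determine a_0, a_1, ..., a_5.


Ansatz: y(x) = sum_{n>=0} a_n x^n, so y'(x) = sum_{n>=1} n a_n x^(n-1) and y''(x) = sum_{n>=2} n(n-1) a_n x^(n-2).
Substitute into P(x) y'' + Q(x) y' + R(x) y = 0 with P(x) = 2x^2 + 1, Q(x) = 2x, R(x) = 3, and match powers of x.
Initial conditions: a_0 = 2, a_1 = 2.
Setting the coefficient of each power of x to zero and solving order by order (substituting the coefficients already found):
  x^0: 2 a_2 + 3 a_0 = 0  ->  2 a_2 = -3 a_0 = -6  ->  a_2 = -3
  x^1: 6 a_3 + 5 a_1 = 0  ->  6 a_3 = -5 a_1 = -10  ->  a_3 = -5/3
  x^2: 12 a_4 + 11 a_2 = 0  ->  12 a_4 = -11 a_2 = 33  ->  a_4 = 11/4
  x^3: 20 a_5 + 21 a_3 = 0  ->  20 a_5 = -21 a_3 = 35  ->  a_5 = 7/4
Truncated series: y(x) = 2 + 2 x - 3 x^2 - (5/3) x^3 + (11/4) x^4 + (7/4) x^5 + O(x^6).

a_0 = 2; a_1 = 2; a_2 = -3; a_3 = -5/3; a_4 = 11/4; a_5 = 7/4


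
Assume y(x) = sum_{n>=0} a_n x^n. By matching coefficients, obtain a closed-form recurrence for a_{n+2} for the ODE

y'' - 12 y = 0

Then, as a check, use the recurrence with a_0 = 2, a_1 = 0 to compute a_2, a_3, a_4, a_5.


Substitute y = sum_n a_n x^n into y'' + (const) y = 0.
y''(x) = sum_{n>=0} (n+2)(n+1) a_{n+2} x^n.
The ODE becomes sum_n [(n+2)(n+1) a_{n+2} - 12 a_n] x^n = 0.
Setting each coefficient to zero gives the recurrence:
  (n+2)(n+1) a_{n+2} - 12 a_n = 0,
  a_{n+2} = 12 / ((n+1)(n+2)) a_n.

Check with a_0 = 2, a_1 = 0 (apply the recurrence for n = 0, 1, 2, 3): a_0 = 2, a_1 = 0, a_2 = 12, a_3 = 0, a_4 = 12, a_5 = 0.

a_{n+2} = 12/((n+1)(n+2)) * a_n; check: a_0 = 2, a_1 = 0, a_2 = 12, a_3 = 0, a_4 = 12, a_5 = 0


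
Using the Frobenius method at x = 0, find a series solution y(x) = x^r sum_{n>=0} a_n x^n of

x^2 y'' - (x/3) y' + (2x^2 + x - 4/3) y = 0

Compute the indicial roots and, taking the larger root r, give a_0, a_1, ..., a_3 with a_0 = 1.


Write in Frobenius form y'' + (p(x)/x) y' + (q(x)/x^2) y = 0:
  p(x) = -1/3,  q(x) = 2x^2 + x - 4/3.
Indicial equation: r(r-1) + (-1/3) r + (-4/3) = 0 -> roots r_1 = 2, r_2 = -2/3.
Take r = r_1 = 2. Let y(x) = x^r sum_{n>=0} a_n x^n with a_0 = 1.
Substitute y = x^r sum a_n x^n and match x^{r+n}. The recurrence is
  D(n) a_n + 1 a_{n-1} + 2 a_{n-2} = 0,  where D(n) = (r+n)(r+n-1) + (-1/3)(r+n) + (-4/3).
  a_n = [-1 a_{n-1} - 2 a_{n-2}] / D(n).
Since the indicial polynomial factors as (r - r_1)(r - r_2), D(n) = (r_1 + n - r_1)(r_1 + n - r_2) = n(n + 8/3).
Evaluating step by step (a_0 = 1):
  n = 1: D(1) = 1(1 + 8/3) = 11/3; numerator = -1(1) = -1; a_1 = (-1)/(11/3) = -3/11
  n = 2: D(2) = 2(2 + 8/3) = 28/3; numerator = -1(-3/11) - 2(1) = -19/11; a_2 = (-19/11)/(28/3) = -57/308
  n = 3: D(3) = 3(3 + 8/3) = 17; numerator = -1(-57/308) - 2(-3/11) = 225/308; a_3 = (225/308)/(17) = 225/5236

r = 2; a_0 = 1; a_1 = -3/11; a_2 = -57/308; a_3 = 225/5236


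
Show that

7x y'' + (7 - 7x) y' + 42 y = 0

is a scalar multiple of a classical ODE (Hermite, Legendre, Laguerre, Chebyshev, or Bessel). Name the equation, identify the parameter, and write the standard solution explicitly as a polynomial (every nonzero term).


All three coefficients share the factor 7; dividing through by 7 gives  x y'' + (1 - x) y' + 6 y = 0.
This matches the Laguerre equation x y'' + (1 - x) y' + n y = 0 with n = 6; the polynomial solution is L_6(x).
With y = sum_k a_k x^k, matching x^k gives (k+1)k a_{k+1} + (k+1) a_{k+1} - k a_k + n a_k = 0, i.e. (k+1)^2 a_{k+1} = (k - n) a_k = (k - 6) a_k. The right side vanishes at k = 6, so the series terminates at degree 6.
Standard normalization L_n(0) = 1 gives a_0 = 1. Work upward with a_{k+1} = (k - 6) a_k / (k+1)^2:
  a_1 = (0 - 6)(1) / 1^2 = -6/1 = -6
  a_2 = (1 - 6)(-6) / 2^2 = 30/4 = 15/2
  a_3 = (2 - 6)(15/2) / 3^2 = -30/9 = -10/3
  a_4 = (3 - 6)(-10/3) / 4^2 = 10/16 = 5/8
  a_5 = (4 - 6)(5/8) / 5^2 = (-5/4)/25 = -1/20
  a_6 = (5 - 6)(-1/20) / 6^2 = (1/20)/36 = 1/720
Hence L_6(x) = x^6/720 - x^5/20 + 5 x^4/8 - 10 x^3/3 + 15 x^2/2 - 6 x + 1.

L_6(x); series = x^6/720 - x^5/20 + 5 x^4/8 - 10 x^3/3 + 15 x^2/2 - 6 x + 1


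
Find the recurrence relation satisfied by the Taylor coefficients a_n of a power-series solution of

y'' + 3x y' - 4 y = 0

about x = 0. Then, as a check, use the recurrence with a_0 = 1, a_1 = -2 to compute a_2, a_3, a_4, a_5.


Substitute y = sum_n a_n x^n.
y''(x) has coefficient (n+2)(n+1) a_{n+2} at x^n;
3 x y'(x) has coefficient 3 n a_n at x^n (shift);
-4 y(x) has coefficient -4 a_n at x^n.
Matching x^n: (n+2)(n+1) a_{n+2} + (3n - 4) a_n = 0.
Thus a_{n+2} = (-3n + 4) / ((n+1)(n+2)) * a_n.

Check with a_0 = 1, a_1 = -2 (apply the recurrence for n = 0, 1, 2, 3): a_0 = 1, a_1 = -2, a_2 = 2, a_3 = -1/3, a_4 = -1/3, a_5 = 1/12.

a_(n+2) = (-3n + 4) / ((n+1)(n+2)) * a_n; check: a_0 = 1, a_1 = -2, a_2 = 2, a_3 = -1/3, a_4 = -1/3, a_5 = 1/12


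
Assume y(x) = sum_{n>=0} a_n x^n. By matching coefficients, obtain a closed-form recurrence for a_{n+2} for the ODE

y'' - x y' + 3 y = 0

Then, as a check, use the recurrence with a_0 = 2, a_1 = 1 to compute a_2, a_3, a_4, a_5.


Substitute y = sum_n a_n x^n.
y''(x) has coefficient (n+2)(n+1) a_{n+2} at x^n;
-x y'(x) has coefficient -n a_n at x^n (shift);
3 y(x) has coefficient 3 a_n at x^n.
Matching x^n: (n+2)(n+1) a_{n+2} + (-n + 3) a_n = 0.
Thus a_{n+2} = (n - 3) / ((n+1)(n+2)) * a_n.

Check with a_0 = 2, a_1 = 1 (apply the recurrence for n = 0, 1, 2, 3): a_0 = 2, a_1 = 1, a_2 = -3, a_3 = -1/3, a_4 = 1/4, a_5 = 0.

a_(n+2) = (n - 3) / ((n+1)(n+2)) * a_n; check: a_0 = 2, a_1 = 1, a_2 = -3, a_3 = -1/3, a_4 = 1/4, a_5 = 0


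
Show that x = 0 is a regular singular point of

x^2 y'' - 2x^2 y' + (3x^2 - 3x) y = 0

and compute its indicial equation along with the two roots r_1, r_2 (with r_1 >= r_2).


Divide by x^2 to reach normal form y'' + P_1(x) y' + P_2(x) y = 0 with P_1(x) = -2 and P_2(x) = 3 - 3/x.
x = 0 is a singular point because the y-coefficient 3 - 3/x has a pole at x = 0.
It is a regular singular point because x P_1(x) = p(x) = -2x and x^2 P_2(x) = q(x) = 3x^2 - 3x are polynomials, hence analytic at x = 0.
p(0) = 0,  q(0) = 0.
Indicial equation: r(r-1) + p(0) r + q(0) = 0, i.e. r^2 + (p(0) - 1) r + q(0) = 0, i.e. r^2 - 1 r = 0.
Discriminant: (-1)^2 - 4(0) = 1, so r = (1 ± 1)/2.
Solving: r_1 = 1, r_2 = 0.

indicial: r^2 - 1 r = 0; roots r_1 = 1, r_2 = 0


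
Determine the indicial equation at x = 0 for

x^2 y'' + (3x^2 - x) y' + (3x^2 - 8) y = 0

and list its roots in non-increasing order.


Divide by x^2 to reach normal form y'' + P_1(x) y' + P_2(x) y = 0 with P_1(x) = 3 - 1/x and P_2(x) = 3 - 8/x^2.
x = 0 is a singular point because the y'-coefficient 3 - 1/x has a pole at x = 0 and the y-coefficient 3 - 8/x^2 has a pole at x = 0.
It is a regular singular point because x P_1(x) = p(x) = 3x - 1 and x^2 P_2(x) = q(x) = 3x^2 - 8 are polynomials, hence analytic at x = 0.
p(0) = -1,  q(0) = -8.
Indicial equation: r(r-1) + p(0) r + q(0) = 0, i.e. r^2 + (p(0) - 1) r + q(0) = 0, i.e. r^2 - 2 r - 8 = 0.
Discriminant: (-2)^2 - 4(-8) = 36, so r = (2 ± 6)/2.
Solving: r_1 = 4, r_2 = -2.

indicial: r^2 - 2 r - 8 = 0; roots r_1 = 4, r_2 = -2


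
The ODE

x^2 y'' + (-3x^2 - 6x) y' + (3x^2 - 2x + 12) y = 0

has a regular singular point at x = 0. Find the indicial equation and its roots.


Divide by x^2 to reach normal form y'' + P_1(x) y' + P_2(x) y = 0 with P_1(x) = -3 - 6/x and P_2(x) = 3 - 2/x + 12/x^2.
x = 0 is a singular point because the y'-coefficient -3 - 6/x has a pole at x = 0 and the y-coefficient 3 - 2/x + 12/x^2 has a pole at x = 0.
It is a regular singular point because x P_1(x) = p(x) = -3x - 6 and x^2 P_2(x) = q(x) = 3x^2 - 2x + 12 are polynomials, hence analytic at x = 0.
p(0) = -6,  q(0) = 12.
Indicial equation: r(r-1) + p(0) r + q(0) = 0, i.e. r^2 + (p(0) - 1) r + q(0) = 0, i.e. r^2 - 7 r + 12 = 0.
Discriminant: (-7)^2 - 4(12) = 1, so r = (7 ± 1)/2.
Solving: r_1 = 4, r_2 = 3.

indicial: r^2 - 7 r + 12 = 0; roots r_1 = 4, r_2 = 3


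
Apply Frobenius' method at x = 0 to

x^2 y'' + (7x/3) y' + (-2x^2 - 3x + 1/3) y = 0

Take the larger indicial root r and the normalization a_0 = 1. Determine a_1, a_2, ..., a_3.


Write in Frobenius form y'' + (p(x)/x) y' + (q(x)/x^2) y = 0:
  p(x) = 7/3,  q(x) = -2x^2 - 3x + 1/3.
Indicial equation: r(r-1) + (7/3) r + (1/3) = 0 -> roots r_1 = -1/3, r_2 = -1.
Take r = r_1 = -1/3. Let y(x) = x^r sum_{n>=0} a_n x^n with a_0 = 1.
Substitute y = x^r sum a_n x^n and match x^{r+n}. The recurrence is
  D(n) a_n - 3 a_{n-1} - 2 a_{n-2} = 0,  where D(n) = (r+n)(r+n-1) + (7/3)(r+n) + (1/3).
  a_n = [3 a_{n-1} + 2 a_{n-2}] / D(n).
Since the indicial polynomial factors as (r - r_1)(r - r_2), D(n) = (r_1 + n - r_1)(r_1 + n - r_2) = n(n + 2/3).
Evaluating step by step (a_0 = 1):
  n = 1: D(1) = 1(1 + 2/3) = 5/3; numerator = 3(1) = 3; a_1 = (3)/(5/3) = 9/5
  n = 2: D(2) = 2(2 + 2/3) = 16/3; numerator = 3(9/5) + 2(1) = 37/5; a_2 = (37/5)/(16/3) = 111/80
  n = 3: D(3) = 3(3 + 2/3) = 11; numerator = 3(111/80) + 2(9/5) = 621/80; a_3 = (621/80)/(11) = 621/880

r = -1/3; a_0 = 1; a_1 = 9/5; a_2 = 111/80; a_3 = 621/880


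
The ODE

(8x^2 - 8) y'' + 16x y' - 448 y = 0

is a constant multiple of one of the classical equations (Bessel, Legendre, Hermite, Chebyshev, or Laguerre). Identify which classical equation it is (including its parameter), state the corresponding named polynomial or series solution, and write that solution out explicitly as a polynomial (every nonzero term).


All three coefficients share the factor -8; dividing through by -8 gives  (1 - x^2) y'' - 2x y' + 56 y = 0.
This matches the Legendre equation (1 - x^2) y'' - 2x y' + n(n+1) y = 0 (note the -2x y' term) with n(n+1) = 56, so n = 7; the polynomial solution is P_7(x).
With y = sum_k a_k x^k, matching x^k gives (k+2)(k+1) a_{k+2} = [k(k+1) - n(n+1)] a_k = (k - 7)(k + 8) a_k. The right side vanishes at k = 7, so the series with the parity of 7 terminates at degree 7.
Standard normalization (P_n(1) = 1): leading coefficient (2n)!/(2^n (n!)^2) = 87178291200/(128*25401600) = 429/16, so a_7 = 429/16. Work downward with a_k = (k+1)(k+2) a_{k+2} / ((k - 7)(k + 8)):
  a_5 = (6)(7)(429/16) / ((5 - 7)(5 + 8)) = (9009/8)/(-26) = -693/16
  a_3 = (4)(5)(-693/16) / ((3 - 7)(3 + 8)) = (-3465/4)/(-44) = 315/16
  a_1 = (2)(3)(315/16) / ((1 - 7)(1 + 8)) = (945/8)/(-54) = -35/16
Hence P_7(x) = 429 x^7/16 - 693 x^5/16 + 315 x^3/16 - 35 x/16.

P_7(x); series = 429 x^7/16 - 693 x^5/16 + 315 x^3/16 - 35 x/16


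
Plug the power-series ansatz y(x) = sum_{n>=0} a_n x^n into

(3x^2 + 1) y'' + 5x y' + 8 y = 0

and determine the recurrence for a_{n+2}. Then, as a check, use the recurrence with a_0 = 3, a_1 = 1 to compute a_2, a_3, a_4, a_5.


Substitute y = sum_n a_n x^n.
(1 + 3 x^2) y'' contributes (n+2)(n+1) a_{n+2} + 3 n(n-1) a_n at x^n.
5 x y'(x) contributes 5 n a_n at x^n.
8 y(x) contributes 8 a_n at x^n.
Matching x^n: (n+2)(n+1) a_{n+2} + (3 n(n-1) + 5 n + 8) a_n = 0.
Thus a_{n+2} = (-3 n(n-1) - 5 n - 8) / ((n+1)(n+2)) * a_n.

Check with a_0 = 3, a_1 = 1 (apply the recurrence for n = 0, 1, 2, 3): a_0 = 3, a_1 = 1, a_2 = -12, a_3 = -13/6, a_4 = 24, a_5 = 533/120.

a_(n+2) = (-3 n(n-1) - 5 n - 8) / ((n+1)(n+2)) * a_n; check: a_0 = 3, a_1 = 1, a_2 = -12, a_3 = -13/6, a_4 = 24, a_5 = 533/120


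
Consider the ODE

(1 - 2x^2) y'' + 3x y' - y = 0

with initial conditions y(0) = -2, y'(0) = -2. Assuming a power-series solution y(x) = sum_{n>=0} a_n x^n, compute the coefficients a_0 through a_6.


Ansatz: y(x) = sum_{n>=0} a_n x^n, so y'(x) = sum_{n>=1} n a_n x^(n-1) and y''(x) = sum_{n>=2} n(n-1) a_n x^(n-2).
Substitute into P(x) y'' + Q(x) y' + R(x) y = 0 with P(x) = 1 - 2x^2, Q(x) = 3x, R(x) = -1, and match powers of x.
Initial conditions: a_0 = -2, a_1 = -2.
Setting the coefficient of each power of x to zero and solving order by order (substituting the coefficients already found):
  x^0: 2 a_2 - a_0 = 0  ->  2 a_2 = a_0 = -2  ->  a_2 = -1
  x^1: 6 a_3 + 2 a_1 = 0  ->  6 a_3 = -2 a_1 = 4  ->  a_3 = 2/3
  x^2: 12 a_4 + a_2 = 0  ->  12 a_4 = -a_2 = 1  ->  a_4 = 1/12
  x^3: 20 a_5 - 4 a_3 = 0  ->  20 a_5 = 4 a_3 = 8/3  ->  a_5 = 2/15
  x^4: 30 a_6 - 13 a_4 = 0  ->  30 a_6 = 13 a_4 = 13/12  ->  a_6 = 13/360
Truncated series: y(x) = -2 - 2 x - x^2 + (2/3) x^3 + (1/12) x^4 + (2/15) x^5 + (13/360) x^6 + O(x^7).

a_0 = -2; a_1 = -2; a_2 = -1; a_3 = 2/3; a_4 = 1/12; a_5 = 2/15; a_6 = 13/360


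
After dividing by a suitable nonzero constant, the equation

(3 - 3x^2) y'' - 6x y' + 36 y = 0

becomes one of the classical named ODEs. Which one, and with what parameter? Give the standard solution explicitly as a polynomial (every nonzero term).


All three coefficients share the factor 3; dividing through by 3 gives  (1 - x^2) y'' - 2x y' + 12 y = 0.
This matches the Legendre equation (1 - x^2) y'' - 2x y' + n(n+1) y = 0 (note the -2x y' term) with n(n+1) = 12, so n = 3; the polynomial solution is P_3(x).
With y = sum_k a_k x^k, matching x^k gives (k+2)(k+1) a_{k+2} = [k(k+1) - n(n+1)] a_k = (k - 3)(k + 4) a_k. The right side vanishes at k = 3, so the series with the parity of 3 terminates at degree 3.
Standard normalization (P_n(1) = 1): leading coefficient (2n)!/(2^n (n!)^2) = 720/(8*36) = 5/2, so a_3 = 5/2. Work downward with a_k = (k+1)(k+2) a_{k+2} / ((k - 3)(k + 4)):
  a_1 = (2)(3)(5/2) / ((1 - 3)(1 + 4)) = 15/(-10) = -3/2
Hence P_3(x) = 5 x^3/2 - 3 x/2.

P_3(x); series = 5 x^3/2 - 3 x/2


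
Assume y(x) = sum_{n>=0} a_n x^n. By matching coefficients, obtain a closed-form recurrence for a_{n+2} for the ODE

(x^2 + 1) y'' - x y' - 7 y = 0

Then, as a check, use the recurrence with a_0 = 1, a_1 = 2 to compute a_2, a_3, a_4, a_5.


Substitute y = sum_n a_n x^n.
(1 + 1 x^2) y'' contributes (n+2)(n+1) a_{n+2} + n(n-1) a_n at x^n.
-x y'(x) contributes -n a_n at x^n.
-7 y(x) contributes -7 a_n at x^n.
Matching x^n: (n+2)(n+1) a_{n+2} + (n(n-1) - n - 7) a_n = 0.
Thus a_{n+2} = (-n(n-1) + n + 7) / ((n+1)(n+2)) * a_n.

Check with a_0 = 1, a_1 = 2 (apply the recurrence for n = 0, 1, 2, 3): a_0 = 1, a_1 = 2, a_2 = 7/2, a_3 = 8/3, a_4 = 49/24, a_5 = 8/15.

a_(n+2) = (-n(n-1) + n + 7) / ((n+1)(n+2)) * a_n; check: a_0 = 1, a_1 = 2, a_2 = 7/2, a_3 = 8/3, a_4 = 49/24, a_5 = 8/15


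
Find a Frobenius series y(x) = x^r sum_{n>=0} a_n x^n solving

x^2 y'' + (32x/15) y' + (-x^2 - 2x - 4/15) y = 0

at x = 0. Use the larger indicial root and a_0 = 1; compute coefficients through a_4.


Write in Frobenius form y'' + (p(x)/x) y' + (q(x)/x^2) y = 0:
  p(x) = 32/15,  q(x) = -x^2 - 2x - 4/15.
Indicial equation: r(r-1) + (32/15) r + (-4/15) = 0 -> roots r_1 = 1/5, r_2 = -4/3.
Take r = r_1 = 1/5. Let y(x) = x^r sum_{n>=0} a_n x^n with a_0 = 1.
Substitute y = x^r sum a_n x^n and match x^{r+n}. The recurrence is
  D(n) a_n - 2 a_{n-1} - 1 a_{n-2} = 0,  where D(n) = (r+n)(r+n-1) + (32/15)(r+n) + (-4/15).
  a_n = [2 a_{n-1} + 1 a_{n-2}] / D(n).
Since the indicial polynomial factors as (r - r_1)(r - r_2), D(n) = (r_1 + n - r_1)(r_1 + n - r_2) = n(n + 23/15).
Evaluating step by step (a_0 = 1):
  n = 1: D(1) = 1(1 + 23/15) = 38/15; numerator = 2(1) = 2; a_1 = (2)/(38/15) = 15/19
  n = 2: D(2) = 2(2 + 23/15) = 106/15; numerator = 2(15/19) + 1(1) = 49/19; a_2 = (49/19)/(106/15) = 735/2014
  n = 3: D(3) = 3(3 + 23/15) = 68/5; numerator = 2(735/2014) + 1(15/19) = 1530/1007; a_3 = (1530/1007)/(68/5) = 225/2014
  n = 4: D(4) = 4(4 + 23/15) = 332/15; numerator = 2(225/2014) + 1(735/2014) = 1185/2014; a_4 = (1185/2014)/(332/15) = 17775/668648

r = 1/5; a_0 = 1; a_1 = 15/19; a_2 = 735/2014; a_3 = 225/2014; a_4 = 17775/668648


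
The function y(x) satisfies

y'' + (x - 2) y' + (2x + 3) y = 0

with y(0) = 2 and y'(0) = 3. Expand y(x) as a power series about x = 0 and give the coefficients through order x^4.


Ansatz: y(x) = sum_{n>=0} a_n x^n, so y'(x) = sum_{n>=1} n a_n x^(n-1) and y''(x) = sum_{n>=2} n(n-1) a_n x^(n-2).
Substitute into P(x) y'' + Q(x) y' + R(x) y = 0 with P(x) = 1, Q(x) = x - 2, R(x) = 2x + 3, and match powers of x.
Initial conditions: a_0 = 2, a_1 = 3.
Setting the coefficient of each power of x to zero and solving order by order (substituting the coefficients already found):
  x^0: 2 a_2 - 2 a_1 + 3 a_0 = 0  ->  2 a_2 = 2 a_1 - 3 a_0 = 0  ->  a_2 = 0
  x^1: 6 a_3 - 4 a_2 + 4 a_1 + 2 a_0 = 0  ->  6 a_3 = 4 a_2 - 4 a_1 - 2 a_0 = -16  ->  a_3 = -8/3
  x^2: 12 a_4 - 6 a_3 + 5 a_2 + 2 a_1 = 0  ->  12 a_4 = 6 a_3 - 5 a_2 - 2 a_1 = -22  ->  a_4 = -11/6
Truncated series: y(x) = 2 + 3 x - (8/3) x^3 - (11/6) x^4 + O(x^5).

a_0 = 2; a_1 = 3; a_2 = 0; a_3 = -8/3; a_4 = -11/6


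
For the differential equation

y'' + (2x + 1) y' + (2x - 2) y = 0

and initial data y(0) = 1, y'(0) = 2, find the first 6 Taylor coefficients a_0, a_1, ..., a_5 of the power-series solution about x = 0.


Ansatz: y(x) = sum_{n>=0} a_n x^n, so y'(x) = sum_{n>=1} n a_n x^(n-1) and y''(x) = sum_{n>=2} n(n-1) a_n x^(n-2).
Substitute into P(x) y'' + Q(x) y' + R(x) y = 0 with P(x) = 1, Q(x) = 2x + 1, R(x) = 2x - 2, and match powers of x.
Initial conditions: a_0 = 1, a_1 = 2.
Setting the coefficient of each power of x to zero and solving order by order (substituting the coefficients already found):
  x^0: 2 a_2 + a_1 - 2 a_0 = 0  ->  2 a_2 = -a_1 + 2 a_0 = 0  ->  a_2 = 0
  x^1: 6 a_3 + 2 a_2 + 2 a_0 = 0  ->  6 a_3 = -2 a_2 - 2 a_0 = -2  ->  a_3 = -1/3
  x^2: 12 a_4 + 3 a_3 + 2 a_2 + 2 a_1 = 0  ->  12 a_4 = -3 a_3 - 2 a_2 - 2 a_1 = -3  ->  a_4 = -1/4
  x^3: 20 a_5 + 4 a_4 + 4 a_3 + 2 a_2 = 0  ->  20 a_5 = -4 a_4 - 4 a_3 - 2 a_2 = 7/3  ->  a_5 = 7/60
Truncated series: y(x) = 1 + 2 x - (1/3) x^3 - (1/4) x^4 + (7/60) x^5 + O(x^6).

a_0 = 1; a_1 = 2; a_2 = 0; a_3 = -1/3; a_4 = -1/4; a_5 = 7/60


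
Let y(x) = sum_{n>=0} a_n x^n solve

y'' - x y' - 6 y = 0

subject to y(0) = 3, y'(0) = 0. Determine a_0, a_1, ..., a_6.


Ansatz: y(x) = sum_{n>=0} a_n x^n, so y'(x) = sum_{n>=1} n a_n x^(n-1) and y''(x) = sum_{n>=2} n(n-1) a_n x^(n-2).
Substitute into P(x) y'' + Q(x) y' + R(x) y = 0 with P(x) = 1, Q(x) = -x, R(x) = -6, and match powers of x.
Initial conditions: a_0 = 3, a_1 = 0.
Setting the coefficient of each power of x to zero and solving order by order (substituting the coefficients already found):
  x^0: 2 a_2 - 6 a_0 = 0  ->  2 a_2 = 6 a_0 = 18  ->  a_2 = 9
  x^1: 6 a_3 - 7 a_1 = 0  ->  6 a_3 = 7 a_1 = 0  ->  a_3 = 0
  x^2: 12 a_4 - 8 a_2 = 0  ->  12 a_4 = 8 a_2 = 72  ->  a_4 = 6
  x^3: 20 a_5 - 9 a_3 = 0  ->  20 a_5 = 9 a_3 = 0  ->  a_5 = 0
  x^4: 30 a_6 - 10 a_4 = 0  ->  30 a_6 = 10 a_4 = 60  ->  a_6 = 2
Truncated series: y(x) = 3 + 9 x^2 + 6 x^4 + 2 x^6 + O(x^7).

a_0 = 3; a_1 = 0; a_2 = 9; a_3 = 0; a_4 = 6; a_5 = 0; a_6 = 2


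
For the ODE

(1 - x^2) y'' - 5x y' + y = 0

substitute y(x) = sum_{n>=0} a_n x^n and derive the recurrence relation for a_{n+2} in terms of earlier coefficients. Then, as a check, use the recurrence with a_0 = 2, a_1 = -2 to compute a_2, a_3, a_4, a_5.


Substitute y = sum_n a_n x^n.
(1 - 1 x^2) y'' contributes (n+2)(n+1) a_{n+2} - n(n-1) a_n at x^n.
-5 x y'(x) contributes -5 n a_n at x^n.
y(x) contributes 1 a_n at x^n.
Matching x^n: (n+2)(n+1) a_{n+2} + (-n(n-1) - 5 n + 1) a_n = 0.
Thus a_{n+2} = (n(n-1) + 5 n - 1) / ((n+1)(n+2)) * a_n.

Check with a_0 = 2, a_1 = -2 (apply the recurrence for n = 0, 1, 2, 3): a_0 = 2, a_1 = -2, a_2 = -1, a_3 = -4/3, a_4 = -11/12, a_5 = -4/3.

a_(n+2) = (n(n-1) + 5 n - 1) / ((n+1)(n+2)) * a_n; check: a_0 = 2, a_1 = -2, a_2 = -1, a_3 = -4/3, a_4 = -11/12, a_5 = -4/3


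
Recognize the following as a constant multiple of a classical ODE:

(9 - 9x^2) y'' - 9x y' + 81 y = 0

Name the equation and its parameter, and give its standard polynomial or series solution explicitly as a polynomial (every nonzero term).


All three coefficients share the factor 9; dividing through by 9 gives  (1 - x^2) y'' - x y' + 9 y = 0.
This matches the Chebyshev equation (1 - x^2) y'' - x y' + n^2 y = 0 (note the -x y' term, not -2x y') with n^2 = 9, so n = 3; the polynomial solution is T_3(x).
With y = sum_k a_k x^k, matching x^k gives (k+2)(k+1) a_{k+2} = (k^2 - n^2) a_k = (k - 3)(k + 3) a_k. The right side vanishes at k = 3, so the series with the parity of 3 terminates at degree 3.
Standard normalization: leading coefficient of T_n is 2^(n-1), so a_3 = 2^2 = 4. Work downward with a_k = (k+1)(k+2) a_{k+2} / ((k - 3)(k + 3)):
  a_1 = (2)(3)(4) / ((1 - 3)(1 + 3)) = 24/(-8) = -3
Hence T_3(x) = 4 x^3 - 3 x.

T_3(x); series = 4 x^3 - 3 x


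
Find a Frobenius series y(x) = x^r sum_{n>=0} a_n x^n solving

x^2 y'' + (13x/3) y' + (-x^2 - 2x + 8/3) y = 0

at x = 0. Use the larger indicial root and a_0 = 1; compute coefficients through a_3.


Write in Frobenius form y'' + (p(x)/x) y' + (q(x)/x^2) y = 0:
  p(x) = 13/3,  q(x) = -x^2 - 2x + 8/3.
Indicial equation: r(r-1) + (13/3) r + (8/3) = 0 -> roots r_1 = -4/3, r_2 = -2.
Take r = r_1 = -4/3. Let y(x) = x^r sum_{n>=0} a_n x^n with a_0 = 1.
Substitute y = x^r sum a_n x^n and match x^{r+n}. The recurrence is
  D(n) a_n - 2 a_{n-1} - 1 a_{n-2} = 0,  where D(n) = (r+n)(r+n-1) + (13/3)(r+n) + (8/3).
  a_n = [2 a_{n-1} + 1 a_{n-2}] / D(n).
Since the indicial polynomial factors as (r - r_1)(r - r_2), D(n) = (r_1 + n - r_1)(r_1 + n - r_2) = n(n + 2/3).
Evaluating step by step (a_0 = 1):
  n = 1: D(1) = 1(1 + 2/3) = 5/3; numerator = 2(1) = 2; a_1 = (2)/(5/3) = 6/5
  n = 2: D(2) = 2(2 + 2/3) = 16/3; numerator = 2(6/5) + 1(1) = 17/5; a_2 = (17/5)/(16/3) = 51/80
  n = 3: D(3) = 3(3 + 2/3) = 11; numerator = 2(51/80) + 1(6/5) = 99/40; a_3 = (99/40)/(11) = 9/40

r = -4/3; a_0 = 1; a_1 = 6/5; a_2 = 51/80; a_3 = 9/40


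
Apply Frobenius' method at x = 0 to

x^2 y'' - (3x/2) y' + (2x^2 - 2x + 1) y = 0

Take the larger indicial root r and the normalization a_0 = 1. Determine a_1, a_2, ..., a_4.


Write in Frobenius form y'' + (p(x)/x) y' + (q(x)/x^2) y = 0:
  p(x) = -3/2,  q(x) = 2x^2 - 2x + 1.
Indicial equation: r(r-1) + (-3/2) r + (1) = 0 -> roots r_1 = 2, r_2 = 1/2.
Take r = r_1 = 2. Let y(x) = x^r sum_{n>=0} a_n x^n with a_0 = 1.
Substitute y = x^r sum a_n x^n and match x^{r+n}. The recurrence is
  D(n) a_n - 2 a_{n-1} + 2 a_{n-2} = 0,  where D(n) = (r+n)(r+n-1) + (-3/2)(r+n) + (1).
  a_n = [2 a_{n-1} - 2 a_{n-2}] / D(n).
Since the indicial polynomial factors as (r - r_1)(r - r_2), D(n) = (r_1 + n - r_1)(r_1 + n - r_2) = n(n + 3/2).
Evaluating step by step (a_0 = 1):
  n = 1: D(1) = 1(1 + 3/2) = 5/2; numerator = 2(1) = 2; a_1 = (2)/(5/2) = 4/5
  n = 2: D(2) = 2(2 + 3/2) = 7; numerator = 2(4/5) - 2(1) = -2/5; a_2 = (-2/5)/(7) = -2/35
  n = 3: D(3) = 3(3 + 3/2) = 27/2; numerator = 2(-2/35) - 2(4/5) = -12/7; a_3 = (-12/7)/(27/2) = -8/63
  n = 4: D(4) = 4(4 + 3/2) = 22; numerator = 2(-8/63) - 2(-2/35) = -44/315; a_4 = (-44/315)/(22) = -2/315

r = 2; a_0 = 1; a_1 = 4/5; a_2 = -2/35; a_3 = -8/63; a_4 = -2/315


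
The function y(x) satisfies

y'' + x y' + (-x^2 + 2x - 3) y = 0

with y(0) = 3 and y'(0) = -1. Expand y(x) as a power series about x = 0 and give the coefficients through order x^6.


Ansatz: y(x) = sum_{n>=0} a_n x^n, so y'(x) = sum_{n>=1} n a_n x^(n-1) and y''(x) = sum_{n>=2} n(n-1) a_n x^(n-2).
Substitute into P(x) y'' + Q(x) y' + R(x) y = 0 with P(x) = 1, Q(x) = x, R(x) = -x^2 + 2x - 3, and match powers of x.
Initial conditions: a_0 = 3, a_1 = -1.
Setting the coefficient of each power of x to zero and solving order by order (substituting the coefficients already found):
  x^0: 2 a_2 - 3 a_0 = 0  ->  2 a_2 = 3 a_0 = 9  ->  a_2 = 9/2
  x^1: 6 a_3 - 2 a_1 + 2 a_0 = 0  ->  6 a_3 = 2 a_1 - 2 a_0 = -8  ->  a_3 = -4/3
  x^2: 12 a_4 - a_2 + 2 a_1 - a_0 = 0  ->  12 a_4 = a_2 - 2 a_1 + a_0 = 19/2  ->  a_4 = 19/24
  x^3: 20 a_5 + 2 a_2 - a_1 = 0  ->  20 a_5 = -2 a_2 + a_1 = -10  ->  a_5 = -1/2
  x^4: 30 a_6 + a_4 + 2 a_3 - a_2 = 0  ->  30 a_6 = -a_4 - 2 a_3 + a_2 = 51/8  ->  a_6 = 17/80
Truncated series: y(x) = 3 - x + (9/2) x^2 - (4/3) x^3 + (19/24) x^4 - (1/2) x^5 + (17/80) x^6 + O(x^7).

a_0 = 3; a_1 = -1; a_2 = 9/2; a_3 = -4/3; a_4 = 19/24; a_5 = -1/2; a_6 = 17/80


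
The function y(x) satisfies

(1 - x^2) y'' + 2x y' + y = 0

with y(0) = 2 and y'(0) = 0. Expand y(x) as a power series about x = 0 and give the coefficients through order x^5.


Ansatz: y(x) = sum_{n>=0} a_n x^n, so y'(x) = sum_{n>=1} n a_n x^(n-1) and y''(x) = sum_{n>=2} n(n-1) a_n x^(n-2).
Substitute into P(x) y'' + Q(x) y' + R(x) y = 0 with P(x) = 1 - x^2, Q(x) = 2x, R(x) = 1, and match powers of x.
Initial conditions: a_0 = 2, a_1 = 0.
Setting the coefficient of each power of x to zero and solving order by order (substituting the coefficients already found):
  x^0: 2 a_2 + a_0 = 0  ->  2 a_2 = -a_0 = -2  ->  a_2 = -1
  x^1: 6 a_3 + 3 a_1 = 0  ->  6 a_3 = -3 a_1 = 0  ->  a_3 = 0
  x^2: 12 a_4 + 3 a_2 = 0  ->  12 a_4 = -3 a_2 = 3  ->  a_4 = 1/4
  x^3: 20 a_5 + a_3 = 0  ->  20 a_5 = -a_3 = 0  ->  a_5 = 0
Truncated series: y(x) = 2 - x^2 + (1/4) x^4 + O(x^6).

a_0 = 2; a_1 = 0; a_2 = -1; a_3 = 0; a_4 = 1/4; a_5 = 0


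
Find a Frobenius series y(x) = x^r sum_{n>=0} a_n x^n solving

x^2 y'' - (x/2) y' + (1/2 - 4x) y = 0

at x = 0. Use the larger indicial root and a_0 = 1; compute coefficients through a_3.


Write in Frobenius form y'' + (p(x)/x) y' + (q(x)/x^2) y = 0:
  p(x) = -1/2,  q(x) = 1/2 - 4x.
Indicial equation: r(r-1) + (-1/2) r + (1/2) = 0 -> roots r_1 = 1, r_2 = 1/2.
Take r = r_1 = 1. Let y(x) = x^r sum_{n>=0} a_n x^n with a_0 = 1.
Substitute y = x^r sum a_n x^n and match x^{r+n}. The recurrence is
  D(n) a_n - 4 a_{n-1} = 0,  where D(n) = (r+n)(r+n-1) + (-1/2)(r+n) + (1/2).
  a_n = 4 / D(n) * a_{n-1}.
Since the indicial polynomial factors as (r - r_1)(r - r_2), D(n) = (r_1 + n - r_1)(r_1 + n - r_2) = n(n + 1/2).
Evaluating step by step (a_0 = 1):
  n = 1: D(1) = 1(1 + 1/2) = 3/2; numerator = 4(1) = 4; a_1 = (4)/(3/2) = 8/3
  n = 2: D(2) = 2(2 + 1/2) = 5; numerator = 4(8/3) = 32/3; a_2 = (32/3)/(5) = 32/15
  n = 3: D(3) = 3(3 + 1/2) = 21/2; numerator = 4(32/15) = 128/15; a_3 = (128/15)/(21/2) = 256/315

r = 1; a_0 = 1; a_1 = 8/3; a_2 = 32/15; a_3 = 256/315


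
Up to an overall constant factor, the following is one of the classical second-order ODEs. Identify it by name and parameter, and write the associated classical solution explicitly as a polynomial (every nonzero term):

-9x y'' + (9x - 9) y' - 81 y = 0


All three coefficients share the factor -9; dividing through by -9 gives  x y'' + (1 - x) y' + 9 y = 0.
This matches the Laguerre equation x y'' + (1 - x) y' + n y = 0 with n = 9; the polynomial solution is L_9(x).
With y = sum_k a_k x^k, matching x^k gives (k+1)k a_{k+1} + (k+1) a_{k+1} - k a_k + n a_k = 0, i.e. (k+1)^2 a_{k+1} = (k - n) a_k = (k - 9) a_k. The right side vanishes at k = 9, so the series terminates at degree 9.
Standard normalization L_n(0) = 1 gives a_0 = 1. Work upward with a_{k+1} = (k - 9) a_k / (k+1)^2:
  a_1 = (0 - 9)(1) / 1^2 = -9/1 = -9
  a_2 = (1 - 9)(-9) / 2^2 = 72/4 = 18
  a_3 = (2 - 9)(18) / 3^2 = -126/9 = -14
  a_4 = (3 - 9)(-14) / 4^2 = 84/16 = 21/4
  a_5 = (4 - 9)(21/4) / 5^2 = (-105/4)/25 = -21/20
  a_6 = (5 - 9)(-21/20) / 6^2 = (21/5)/36 = 7/60
  a_7 = (6 - 9)(7/60) / 7^2 = (-7/20)/49 = -1/140
  a_8 = (7 - 9)(-1/140) / 8^2 = (1/70)/64 = 1/4480
  a_9 = (8 - 9)(1/4480) / 9^2 = (-1/4480)/81 = -1/362880
Hence L_9(x) = -x^9/362880 + x^8/4480 - x^7/140 + 7 x^6/60 - 21 x^5/20 + 21 x^4/4 - 14 x^3 + 18 x^2 - 9 x + 1.

L_9(x); series = -x^9/362880 + x^8/4480 - x^7/140 + 7 x^6/60 - 21 x^5/20 + 21 x^4/4 - 14 x^3 + 18 x^2 - 9 x + 1
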